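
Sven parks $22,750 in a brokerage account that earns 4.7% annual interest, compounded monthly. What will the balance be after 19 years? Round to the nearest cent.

$55,468.81

Growth factor = (1 + 0.047/12)^228 ≈ 2.4381895136.
A ≈ 22,750 × 2.4381895136 ≈ 55,468.8114.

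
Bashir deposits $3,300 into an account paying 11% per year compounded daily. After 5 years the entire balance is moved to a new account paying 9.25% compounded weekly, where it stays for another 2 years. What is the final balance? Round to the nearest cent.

After 5 years at 11%: 3,300 × 1.733109406 ≈ 5,719.2610.
Then 2 years at 9.25%: 5,719.2610 × 1.203020709 ≈ 6,880.3895.

$6,880.39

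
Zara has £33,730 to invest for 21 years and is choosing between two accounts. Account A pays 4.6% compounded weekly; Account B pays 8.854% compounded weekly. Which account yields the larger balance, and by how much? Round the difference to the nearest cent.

A: (1 + 0.046/52)^1092 ≈ 2.626292045, so 33,730 × 2.626292045 ≈ 88,584.8307.
B: (1 + 0.08854/52)^1092 ≈ 6.40935635076, so 33,730 × 6.40935635076 ≈ 216,187.5897.
Difference ≈ 127,602.7590 in favor of B.

Account B, by £127,602.76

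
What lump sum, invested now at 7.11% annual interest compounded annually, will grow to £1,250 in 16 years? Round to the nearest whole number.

£417

Growth factor = (1 + 0.0711)^16 ≈ 3.001098909.
P = 1,250/3.001098909 ≈ 416.5141.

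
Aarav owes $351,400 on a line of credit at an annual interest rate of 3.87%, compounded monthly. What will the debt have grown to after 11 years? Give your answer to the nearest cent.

$537,506.15

Growth factor = (1 + 0.003225)^132 ≈ 1.52961341117.
A ≈ 351,400 × 1.52961341117 ≈ 537,506.1527.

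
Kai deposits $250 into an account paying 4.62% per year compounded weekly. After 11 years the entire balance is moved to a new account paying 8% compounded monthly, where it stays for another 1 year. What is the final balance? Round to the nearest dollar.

$450

After 11 years at 4.62%: 250 × 1.66192135 ≈ 415.4803.
Then 1 years at 8%: 415.4803 × 1.08299951 ≈ 449.9650.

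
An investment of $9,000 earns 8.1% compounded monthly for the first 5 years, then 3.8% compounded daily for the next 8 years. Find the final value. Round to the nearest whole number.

Phase 1: 9,000·(1 + 0.00675)^60 ≈ 13,475.3733.
Phase 2: 13,475.3733·(1 + 0.038/365)^2920 ≈ 18,262.4675.

$18,262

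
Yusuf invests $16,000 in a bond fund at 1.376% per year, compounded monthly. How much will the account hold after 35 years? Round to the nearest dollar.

Periodic rate = 1.376%/12 = 0.00114667; periods = 12·35 = 420.
A = 16,000·(1 + 0.01376/12)^420 ≈ 16,000·1.6182156532 ≈ 25,891.4505.

$25,891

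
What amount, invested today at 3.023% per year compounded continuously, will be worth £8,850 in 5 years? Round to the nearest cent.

£7,608.51

P = A·e^(−rt) = 8,850·e^(−0.15115).
e^(−0.15115) ≈ 0.8597187312, so P ≈ 7,608.5108.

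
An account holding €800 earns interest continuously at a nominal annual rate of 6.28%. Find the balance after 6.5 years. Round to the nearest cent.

€1,203.29

A = P·e^(rt) = 800·e^(0.0628·6.5) = 800·e^0.4082.
e^0.4082 ≈ 1.504107953, so A ≈ 1,203.2864.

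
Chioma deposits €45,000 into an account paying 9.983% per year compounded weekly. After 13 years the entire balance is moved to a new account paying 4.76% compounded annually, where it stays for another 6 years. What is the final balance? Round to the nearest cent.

€217,504.45

After 13 years at 9.983%: 45,000 × 3.65664418877 ≈ 164,548.9885.
Then 6 years at 4.76%: 164,548.9885 × 1.32182188635 ≈ 217,504.4544.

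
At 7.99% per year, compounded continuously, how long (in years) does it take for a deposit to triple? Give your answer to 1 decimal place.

e^(0.0799t) = 3, so 0.0799t = ln 3 ≈ 1.0986.
t ≈ 1.0986/0.0799 ≈ 13.7498.

13.7 years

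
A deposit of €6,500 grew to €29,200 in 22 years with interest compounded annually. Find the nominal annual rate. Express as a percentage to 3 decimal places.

7.068%

(1 + r)^22 = 29,200/6,500 = 4.49231.
1 + r = 4.49231^(1/22) ≈ 1.070675, so r ≈ 0.0706751.
r ≈ 7.06751%.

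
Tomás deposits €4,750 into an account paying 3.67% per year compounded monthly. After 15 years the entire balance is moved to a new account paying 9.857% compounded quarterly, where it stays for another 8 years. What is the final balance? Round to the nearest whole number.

€17,936

After 15 years at 3.67%: 4,750 × 1.7326636494 ≈ 8,230.1523.
Then 8 years at 9.857%: 8,230.1523 × 2.1792933665 ≈ 17,935.9164.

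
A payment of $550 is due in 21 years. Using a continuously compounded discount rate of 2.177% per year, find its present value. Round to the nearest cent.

P = A·e^(−rt) = 550·e^(−0.45717).
e^(−0.45717) ≈ 0.633072709, so P ≈ 348.1900.

$348.19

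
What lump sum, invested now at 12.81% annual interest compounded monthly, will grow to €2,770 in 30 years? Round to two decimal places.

Periodic rate = 12.81%/12 = 0.010675; 360 periods.
P = 2,770/(1 + 0.010675)^360 ≈ 2,770/45.72443354 ≈ 60.5803.

€60.58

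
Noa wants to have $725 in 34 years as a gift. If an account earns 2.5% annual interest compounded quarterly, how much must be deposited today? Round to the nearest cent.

$310.70

Periodic rate = 2.5%/4 = 0.00625; 136 periods.
P = 725/(1 + 0.00625)^136 ≈ 725/2.33346612 ≈ 310.6966.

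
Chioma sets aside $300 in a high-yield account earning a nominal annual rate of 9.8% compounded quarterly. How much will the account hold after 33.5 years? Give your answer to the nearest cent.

$7,686.42

Growth factor = (1 + 0.0245)^134 ≈ 25.62140885.
A ≈ 300 × 25.62140885 ≈ 7,686.4227.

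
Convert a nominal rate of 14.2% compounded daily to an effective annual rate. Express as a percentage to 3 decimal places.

15.254%

One year is 365 periods at 0.000389041 each: (1 + 0.000389041)^365 ≈ 1.152545.
EAR = 1.152545 − 1 ≈ 15.25448%.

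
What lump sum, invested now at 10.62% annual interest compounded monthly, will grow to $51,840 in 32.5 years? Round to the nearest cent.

Periodic rate = 10.62%/12 = 0.00885; 390 periods.
P = 51,840/(1 + 0.00885)^390 ≈ 51,840/31.07229632 ≈ 1,668.3672.

$1,668.37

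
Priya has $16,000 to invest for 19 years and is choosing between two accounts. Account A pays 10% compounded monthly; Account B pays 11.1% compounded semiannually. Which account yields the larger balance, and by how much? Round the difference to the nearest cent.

Account B, by $18,468.88

Account A growth factor: (1 + 0.1/12)^228 ≈ 6.63346333924; balance ≈ 106,135.4134.
Account B growth factor: (1 + 0.0555)^38 ≈ 7.78776845162; balance ≈ 124,604.2952.
Account B is larger by 18,468.8818.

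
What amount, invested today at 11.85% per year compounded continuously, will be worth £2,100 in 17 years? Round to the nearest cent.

P = A·e^(−rt) = 2,100·e^(−2.0145).
e^(−2.0145) ≈ 0.1333870802, so P ≈ 280.1129.

£280.11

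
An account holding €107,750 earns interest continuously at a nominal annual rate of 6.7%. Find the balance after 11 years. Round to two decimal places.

€225,160.56

A = P·e^(rt) = 107,750·e^(0.067·11) = 107,750·e^0.737.
e^0.737 ≈ 2.08965713024, so A ≈ 225,160.5558.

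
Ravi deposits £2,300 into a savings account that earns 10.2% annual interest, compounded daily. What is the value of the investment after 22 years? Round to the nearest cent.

Growth factor = (1 + 0.102/365)^8030 ≈ 9.4280238352.
A ≈ 2,300 × 9.4280238352 ≈ 21,684.4548.

£21,684.45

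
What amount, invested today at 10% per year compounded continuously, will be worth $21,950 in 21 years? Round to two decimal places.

$2,687.92

P = A·e^(−rt) = 21,950·e^(−2.1).
e^(−2.1) ≈ 0.12245642825, so P ≈ 2,687.9186.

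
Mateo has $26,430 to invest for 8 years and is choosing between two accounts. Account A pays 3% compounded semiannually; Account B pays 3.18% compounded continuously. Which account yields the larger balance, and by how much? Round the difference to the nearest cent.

Account A growth factor: (1 + 0.015)^16 ≈ 1.2689855477; balance ≈ 33,539.2880.
Account B growth factor: e^(0.0318·8) = e^0.2544 ≈ 1.2896875761; balance ≈ 34,086.4426.
Account B is larger by 547.1546.

Account B, by $547.15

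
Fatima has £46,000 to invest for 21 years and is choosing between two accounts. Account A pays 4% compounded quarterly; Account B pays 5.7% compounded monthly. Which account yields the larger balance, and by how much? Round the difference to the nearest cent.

A: (1 + 0.01)^84 ≈ 2.30672274404, so 46,000 × 2.30672274404 ≈ 106,109.2462.
B: (1 + 0.00475)^252 ≈ 3.30080406709, so 46,000 × 3.30080406709 ≈ 151,836.9871.
Difference ≈ 45,727.7409 in favor of B.

Account B, by £45,727.74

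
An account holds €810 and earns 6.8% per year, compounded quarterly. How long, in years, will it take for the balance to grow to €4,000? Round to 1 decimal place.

(1 + 0.017)^(4t) = 4,000/810 = 4.9383.
4t·ln(1 + 0.017) = ln(4.9383); 4t = 1.597/0.0168571 ≈ 94.7383.
t ≈ 23.6846 years.

23.7 years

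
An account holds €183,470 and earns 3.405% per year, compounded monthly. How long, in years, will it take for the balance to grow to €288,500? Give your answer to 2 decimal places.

We need (1 + 0.0028375)^(12t) = 1.5725, so 12t = ln 1.5725 / ln 1.002838 ≈ 159.7483.
t ≈ 159.7483/12 = 13.3124 years.

13.31 years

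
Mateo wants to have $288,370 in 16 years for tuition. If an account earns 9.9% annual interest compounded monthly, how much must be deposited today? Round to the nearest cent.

$59,545.62

Growth factor = (1 + 0.00825)^192 ≈ 4.84284189159.
P = 288,370/4.84284189159 ≈ 59,545.6153.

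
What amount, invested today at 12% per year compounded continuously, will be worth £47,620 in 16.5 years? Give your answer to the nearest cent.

£6,574.86

P = A·e^(−rt) = 47,620·e^(−1.98).
e^(−1.98) ≈ 0.13806923731, so P ≈ 6,574.8571.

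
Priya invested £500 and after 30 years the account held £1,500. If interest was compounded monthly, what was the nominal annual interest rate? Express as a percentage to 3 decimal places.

The 360-period growth factor is 1,500/500 = 3.
r/12 = 3^(1/360) − 1 ≈ 0.00305636, so r ≈ 12·0.00305636 = 3.66763%.

3.668%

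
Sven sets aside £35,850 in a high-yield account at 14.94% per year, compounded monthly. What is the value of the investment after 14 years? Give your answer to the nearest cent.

Growth factor = (1 + 0.01245)^168 ≈ 7.99396481304.
A ≈ 35,850 × 7.99396481304 ≈ 286,583.6385.

£286,583.64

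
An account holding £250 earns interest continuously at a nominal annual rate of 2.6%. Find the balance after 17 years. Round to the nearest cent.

A = P·e^(rt) = 250·e^(0.026·17) = 250·e^0.442.
e^0.442 ≈ 1.55581574, so A ≈ 388.9539.

£388.95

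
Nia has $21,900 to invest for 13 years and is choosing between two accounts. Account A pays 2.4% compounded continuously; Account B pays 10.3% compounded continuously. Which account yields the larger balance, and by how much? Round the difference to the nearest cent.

A: e^(0.024·13) = e^0.312 ≈ 1.366154693, so 21,900 × 1.366154693 ≈ 29,918.7878.
B: e^(0.103·13) = e^1.339 ≈ 3.8152263707, so 21,900 × 3.8152263707 ≈ 83,553.4575.
Difference ≈ 53,634.6697 in favor of B.

Account B, by $53,634.67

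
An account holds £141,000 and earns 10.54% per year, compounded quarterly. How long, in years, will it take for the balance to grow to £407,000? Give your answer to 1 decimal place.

10.2 years

(1 + 0.02635)^(4t) = 407,000/141,000 = 2.8865.
4t·ln(1 + 0.02635) = ln(2.8865); 4t = 1.0601/0.0260088 ≈ 40.7575.
t ≈ 10.1894 years.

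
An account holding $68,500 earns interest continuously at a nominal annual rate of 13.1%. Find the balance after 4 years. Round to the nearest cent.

$115,680.69

A = P·e^(rt) = 68,500·e^(0.131·4) = 68,500·e^0.524.
e^0.524 ≈ 1.68876923448, so A ≈ 115,680.6926.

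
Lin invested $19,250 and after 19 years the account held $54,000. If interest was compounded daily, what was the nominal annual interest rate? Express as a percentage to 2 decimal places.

(1 + r/365)^6935 = 54,000/19,250 = 2.80519.
1 + r/365 = 2.80519^(1/6935) ≈ 1.000149, so r/365 ≈ 0.000148745.
r ≈ 365·0.000148745 = 5.42921%.

5.43%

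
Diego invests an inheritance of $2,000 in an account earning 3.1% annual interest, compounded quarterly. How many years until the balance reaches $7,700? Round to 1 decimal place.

43.7 years

(1 + 0.00775)^(4t) = 7,700/2,000 = 3.85.
4t·ln(1 + 0.00775) = ln(3.85); 4t = 1.3481/0.00772012 ≈ 174.6181.
t ≈ 43.6545 years.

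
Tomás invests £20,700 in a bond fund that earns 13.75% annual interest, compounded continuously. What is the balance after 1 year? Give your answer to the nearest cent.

A = P·e^(rt) = 20,700·e^(0.1375·1) = 20,700·e^0.1375.
e^0.1375 ≈ 1.147401706, so A ≈ 23,751.2153.

£23,751.22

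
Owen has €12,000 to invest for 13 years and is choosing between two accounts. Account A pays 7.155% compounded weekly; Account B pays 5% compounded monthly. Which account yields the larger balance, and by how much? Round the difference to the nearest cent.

Account A, by €7,443.76

A: (1 + 0.07155/52)^676 ≈ 2.5332692471, so 12,000 × 2.5332692471 ≈ 30,399.2310.
B: (1 + 0.05/12)^156 ≈ 1.9129557963, so 12,000 × 1.9129557963 ≈ 22,955.4696.
Difference ≈ 7,443.7614 in favor of A.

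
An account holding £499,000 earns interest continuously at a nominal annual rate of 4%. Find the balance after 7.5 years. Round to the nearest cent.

£673,579.54

A = P·e^(rt) = 499,000·e^(0.04·7.5) = 499,000·e^0.3.
e^0.3 ≈ 1.34985880758, so A ≈ 673,579.5450.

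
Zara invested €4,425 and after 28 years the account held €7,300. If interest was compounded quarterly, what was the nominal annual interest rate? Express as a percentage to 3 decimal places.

1.792%

(1 + r/4)^112 = 7,300/4,425 = 1.64972.
1 + r/4 = 1.64972^(1/112) ≈ 1.00448, so r/4 ≈ 0.00447968.
r ≈ 4·0.00447968 = 1.79187%.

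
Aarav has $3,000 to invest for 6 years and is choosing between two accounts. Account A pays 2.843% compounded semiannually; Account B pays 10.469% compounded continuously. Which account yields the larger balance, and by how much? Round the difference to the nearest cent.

Account B, by $2,068.66

Account A growth factor: (1 + 0.014215)^12 ≈ 1.184568971; balance ≈ 3,553.7069.
Account B growth factor: e^(0.10469·6) = e^0.62814 ≈ 1.874121469; balance ≈ 5,622.3644.
Account B is larger by 2,068.6575.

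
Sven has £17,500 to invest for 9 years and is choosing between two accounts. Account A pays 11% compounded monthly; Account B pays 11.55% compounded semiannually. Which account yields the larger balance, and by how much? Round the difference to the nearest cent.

Account A growth factor: (1 + 0.11/12)^108 ≈ 2.6791244407; balance ≈ 46,884.6777.
Account B growth factor: (1 + 0.05775)^18 ≈ 2.7472274171; balance ≈ 48,076.4798.
Account B is larger by 1,191.8021.

Account B, by £1,191.80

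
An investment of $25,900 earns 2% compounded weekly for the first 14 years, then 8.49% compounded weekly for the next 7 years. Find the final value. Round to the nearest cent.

$62,053.97

After 14 years at 2%: 25,900 × 1.3230585871 ≈ 34,267.2174.
Then 7 years at 8.49%: 34,267.2174 × 1.810884451 ≈ 62,053.9712.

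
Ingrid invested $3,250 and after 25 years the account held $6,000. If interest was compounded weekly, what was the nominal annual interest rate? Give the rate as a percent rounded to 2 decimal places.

The 1300-period growth factor is 6,000/3,250 = 1.84615.
r/52 = 1.84615^(1/1300) − 1 ≈ 0.00047173, so r ≈ 52·0.00047173 = 2.45300%.

2.45%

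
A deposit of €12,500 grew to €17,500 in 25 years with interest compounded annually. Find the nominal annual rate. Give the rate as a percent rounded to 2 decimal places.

1.35%

(1 + r)^25 = 17,500/12,500 = 1.4.
1 + r = 1.4^(1/25) ≈ 1.01355, so r ≈ 0.0135499.
r ≈ 1.35499%.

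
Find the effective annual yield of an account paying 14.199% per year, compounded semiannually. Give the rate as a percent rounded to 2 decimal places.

14.70%

EAR = (1 + 14.199%/2)^2 − 1 = (1 + 0.070995)^2 − 1.
(1 + 0.070995)^2 ≈ 1.14703, so EAR ≈ 14.70303%.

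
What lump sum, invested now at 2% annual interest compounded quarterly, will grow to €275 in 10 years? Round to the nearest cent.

€225.26

Periodic rate = 2%/4 = 0.005; 40 periods.
P = 275/(1 + 0.005)^40 ≈ 275/1.22079424 ≈ 225.2632.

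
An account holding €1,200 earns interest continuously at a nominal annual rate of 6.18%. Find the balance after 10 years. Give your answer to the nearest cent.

€2,226.26

A = P·e^(rt) = 1,200·e^(0.0618·10) = 1,200·e^0.618.
e^0.618 ≈ 1.855213901, so A ≈ 2,226.2567.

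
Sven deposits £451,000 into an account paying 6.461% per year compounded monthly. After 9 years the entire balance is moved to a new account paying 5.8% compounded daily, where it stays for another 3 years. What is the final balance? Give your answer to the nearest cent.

£958,513.54

After 9 years at 6.461%: 451,000 × 1.78591372829 ≈ 805,447.0915.
Then 3 years at 5.8%: 805,447.0915 × 1.19003911557 ≈ 958,513.5444.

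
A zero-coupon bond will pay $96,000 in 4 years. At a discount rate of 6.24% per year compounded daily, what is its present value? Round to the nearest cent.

$74,796.38

Periodic rate = 6.24%/365 = 0.000170959; 1460 periods.
P = 96,000/(1 + 0.0624/365)^1460 ≈ 96,000/1.2834845281 ≈ 74,796.3827.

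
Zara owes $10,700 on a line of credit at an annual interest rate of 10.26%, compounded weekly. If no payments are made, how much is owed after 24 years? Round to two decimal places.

$125,238.22

Periodic rate = 10.26%/52 = 0.00197308; periods = 52·24 = 1248.
A = 10,700·(1 + 0.1026/52)^1248 ≈ 10,700·11.7045064975 ≈ 125,238.2195.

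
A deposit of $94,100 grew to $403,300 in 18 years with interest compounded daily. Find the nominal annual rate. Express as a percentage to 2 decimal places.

The 6570-period growth factor is 403,300/94,100 = 4.28587.
r/365 = 4.28587^(1/6570) − 1 ≈ 0.000221535, so r ≈ 365·0.000221535 = 8.08602%.

8.09%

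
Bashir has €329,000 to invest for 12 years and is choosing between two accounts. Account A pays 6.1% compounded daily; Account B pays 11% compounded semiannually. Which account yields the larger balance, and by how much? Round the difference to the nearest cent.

Account B, by €505,173.63

A: (1 + 0.061/365)^4380 ≈ 2.07910775906, so 329,000 × 2.07910775906 ≈ 684,026.4527.
B: (1 + 0.055)^24 ≈ 3.614589903906, so 329,000 × 3.614589903906 ≈ 1,189,200.0784.
Difference ≈ 505,173.6257 in favor of B.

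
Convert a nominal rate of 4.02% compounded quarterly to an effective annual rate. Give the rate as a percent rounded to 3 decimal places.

One year is 4 periods at 0.01005 each: (1 + 0.01005)^4 ≈ 1.04081.
EAR = 1.04081 − 1 ≈ 4.08101%.

4.081%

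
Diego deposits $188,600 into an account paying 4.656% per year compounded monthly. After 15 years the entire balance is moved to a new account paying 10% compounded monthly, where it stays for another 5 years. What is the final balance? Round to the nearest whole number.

Phase 1: 188,600·(1 + 0.00388)^180 ≈ 378,674.4893.
Phase 2: 378,674.4893·(1 + 0.1/12)^60 ≈ 623,036.5206.

$623,037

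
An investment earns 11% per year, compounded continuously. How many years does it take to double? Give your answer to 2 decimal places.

6.30 years

e^(0.11t) = 2, so 0.11t = ln 2 ≈ 0.69315.
t ≈ 0.69315/0.11 ≈ 6.3013.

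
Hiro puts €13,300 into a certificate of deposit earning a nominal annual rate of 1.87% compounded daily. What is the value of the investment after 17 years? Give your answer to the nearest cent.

€18,277.23

Growth factor = (1 + 0.0187/365)^6205 ≈ 1.3742276398.
A ≈ 13,300 × 1.3742276398 ≈ 18,277.2276.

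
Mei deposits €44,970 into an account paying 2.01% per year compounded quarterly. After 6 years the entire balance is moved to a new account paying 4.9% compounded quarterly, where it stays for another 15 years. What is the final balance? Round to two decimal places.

€105,301.55

Phase 1: 44,970·(1 + 0.005025)^24 ≈ 50,718.6455.
Phase 2: 50,718.6455·(1 + 0.01225)^60 ≈ 105,301.5523.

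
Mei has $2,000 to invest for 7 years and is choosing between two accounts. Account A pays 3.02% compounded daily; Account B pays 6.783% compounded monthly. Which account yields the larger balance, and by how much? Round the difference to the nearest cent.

Account B, by $740.33

Account A growth factor: (1 + 0.0302/365)^2555 ≈ 1.235395615; balance ≈ 2,470.7912.
Account B growth factor: (1 + 0.0056525)^84 ≈ 1.6055608; balance ≈ 3,211.1216.
Account B is larger by 740.3304.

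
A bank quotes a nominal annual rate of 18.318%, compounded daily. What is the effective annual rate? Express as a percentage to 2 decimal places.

EAR = (1 + 18.318%/365)^365 − 1 = (1 + 0.000501863)^365 − 1.
(1 + 0.000501863)^365 ≈ 1.200975, so EAR ≈ 20.09754%.

20.10%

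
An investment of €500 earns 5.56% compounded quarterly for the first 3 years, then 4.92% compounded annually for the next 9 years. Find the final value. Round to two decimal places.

€909.15

After 3 years at 5.56%: 500 × 1.18016159 ≈ 590.0808.
Then 9 years at 4.92%: 590.0808 × 1.5407229 ≈ 909.1510.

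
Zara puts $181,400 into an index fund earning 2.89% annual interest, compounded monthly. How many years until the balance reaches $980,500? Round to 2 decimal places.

58.46 years

We need (1 + 0.00240833)^(12t) = 5.4052, so 12t = ln 5.4052 / ln 1.002408 ≈ 701.4765.
t ≈ 701.4765/12 = 58.4564 years.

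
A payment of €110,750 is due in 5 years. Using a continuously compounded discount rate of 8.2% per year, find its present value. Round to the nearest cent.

P = A·e^(−rt) = 110,750·e^(−0.41).
e^(−0.41) ≈ 0.663650250136, so P ≈ 73,499.2652.

€73,499.27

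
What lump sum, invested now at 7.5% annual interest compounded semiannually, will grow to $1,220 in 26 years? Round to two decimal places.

$179.88

Periodic rate = 7.5%/2 = 0.0375; 52 periods.
P = 1,220/(1 + 0.0375)^52 ≈ 1,220/6.782370027 ≈ 179.8781.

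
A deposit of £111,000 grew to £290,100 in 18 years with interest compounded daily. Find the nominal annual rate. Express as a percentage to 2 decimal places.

The 6570-period growth factor is 290,100/111,000 = 2.61351.
r/365 = 2.61351^(1/6570) − 1 ≈ 0.000146235, so r ≈ 365·0.000146235 = 5.33759%.

5.34%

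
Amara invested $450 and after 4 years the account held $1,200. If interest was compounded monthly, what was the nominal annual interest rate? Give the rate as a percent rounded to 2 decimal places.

(1 + r/12)^48 = 1,200/450 = 2.66667.
1 + r/12 = 2.66667^(1/48) ≈ 1.020644, so r/12 ≈ 0.0206441.
r ≈ 12·0.0206441 = 24.77297%.

24.77%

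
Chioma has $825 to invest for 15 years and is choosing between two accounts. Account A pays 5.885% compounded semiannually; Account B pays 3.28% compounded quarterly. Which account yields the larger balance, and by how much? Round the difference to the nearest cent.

Account A, by $622.57

A: (1 + 0.029425)^30 ≈ 2.386939062, so 825 × 2.386939062 ≈ 1,969.2247.
B: (1 + 0.0082)^60 ≈ 1.632306034, so 825 × 1.632306034 ≈ 1,346.6525.
Difference ≈ 622.5722 in favor of A.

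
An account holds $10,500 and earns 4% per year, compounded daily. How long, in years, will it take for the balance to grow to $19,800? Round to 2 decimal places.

(1 + 0.000109589)^(365t) = 19,800/10,500 = 1.8857.
365t·ln(1 + 0.000109589) = ln(1.8857); 365t = 0.63431/0.000109583 ≈ 5788.3656.
t ≈ 15.8585 years.

15.86 years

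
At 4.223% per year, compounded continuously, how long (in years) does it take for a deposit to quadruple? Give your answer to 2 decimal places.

32.83 years

e^(0.04223t) = 4, so 0.04223t = ln 4 ≈ 1.3863.
t ≈ 1.3863/0.04223 ≈ 32.8272.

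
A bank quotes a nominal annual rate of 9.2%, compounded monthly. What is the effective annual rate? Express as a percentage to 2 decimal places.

One year is 12 periods at 0.00766667 each: (1 + 0.00766667)^12 ≈ 1.09598.
EAR = 1.09598 − 1 ≈ 9.59802%.

9.60%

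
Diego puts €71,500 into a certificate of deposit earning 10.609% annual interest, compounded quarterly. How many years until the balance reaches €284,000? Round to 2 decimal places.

13.17 years

(1 + 0.0265225)^(4t) = 284,000/71,500 = 3.972.
4t·ln(1 + 0.0265225) = ln(3.972); 4t = 1.3793/0.0261769 ≈ 52.6907.
t ≈ 13.1727 years.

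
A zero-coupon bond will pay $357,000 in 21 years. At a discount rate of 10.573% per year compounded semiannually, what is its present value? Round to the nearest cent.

Growth factor = (1 + 0.052865)^42 ≈ 8.70267832556.
P = 357,000/8.70267832556 ≈ 41,021.8540.

$41,021.85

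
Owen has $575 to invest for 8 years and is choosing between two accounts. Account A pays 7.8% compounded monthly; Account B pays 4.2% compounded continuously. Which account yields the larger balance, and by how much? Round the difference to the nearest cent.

A: (1 + 0.0065)^96 ≈ 1.862613754, so 575 × 1.862613754 ≈ 1,071.0029.
B: e^(0.042·8) = e^0.336 ≈ 1.39933902, so 575 × 1.39933902 ≈ 804.6199.
Difference ≈ 266.3830 in favor of A.

Account A, by $266.38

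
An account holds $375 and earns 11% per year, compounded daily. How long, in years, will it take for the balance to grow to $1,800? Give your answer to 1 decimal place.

(1 + 0.00030137)^(365t) = 1,800/375 = 4.8.
365t·ln(1 + 0.00030137) = ln(4.8); 365t = 1.5686/0.000301324 ≈ 5205.7371.
t ≈ 14.2623 years.

14.3 years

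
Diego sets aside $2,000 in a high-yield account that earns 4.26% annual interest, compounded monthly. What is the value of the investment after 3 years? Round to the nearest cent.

$2,272.14

Growth factor = (1 + 0.00355)^36 ≈ 1.136068583.
A ≈ 2,000 × 1.136068583 ≈ 2,272.1372.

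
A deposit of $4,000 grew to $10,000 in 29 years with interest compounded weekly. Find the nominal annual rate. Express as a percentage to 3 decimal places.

(1 + r/52)^1508 = 10,000/4,000 = 2.5.
1 + r/52 = 2.5^(1/1508) ≈ 1.000608, so r/52 ≈ 0.000607804.
r ≈ 52·0.000607804 = 3.16058%.

3.161%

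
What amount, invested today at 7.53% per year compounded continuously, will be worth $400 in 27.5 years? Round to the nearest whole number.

$50

P = A·e^(−rt) = 400·e^(−2.07075).
e^(−2.07075) ≈ 0.126091178, so P ≈ 50.4365.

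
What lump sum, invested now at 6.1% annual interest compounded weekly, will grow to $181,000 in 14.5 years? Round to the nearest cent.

$74,777.38

Periodic rate = 6.1%/52 = 0.00117308; 754 periods.
P = 181,000/(1 + 0.061/52)^754 ≈ 181,000/2.42051810952 ≈ 74,777.3790.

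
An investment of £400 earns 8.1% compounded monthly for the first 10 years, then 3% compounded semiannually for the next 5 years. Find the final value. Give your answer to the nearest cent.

After 10 years at 8.1%: 400 × 2.2417986 ≈ 896.7194.
Then 5 years at 3%: 896.7194 × 1.160540825 ≈ 1,040.6795.

£1,040.68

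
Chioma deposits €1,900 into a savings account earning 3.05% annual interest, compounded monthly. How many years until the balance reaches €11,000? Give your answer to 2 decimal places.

57.65 years

We need (1 + 0.00254167)^(12t) = 5.7895, so 12t = ln 5.7895 / ln 1.002542 ≈ 691.7792.
t ≈ 691.7792/12 = 57.6483 years.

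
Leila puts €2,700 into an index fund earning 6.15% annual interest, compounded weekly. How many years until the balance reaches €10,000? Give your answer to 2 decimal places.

We need (1 + 0.00118269)^(52t) = 3.7037, so 52t = ln 3.7037 / ln 1.001183 ≈ 1107.7331.
t ≈ 1107.7331/52 = 21.3026 years.

21.30 years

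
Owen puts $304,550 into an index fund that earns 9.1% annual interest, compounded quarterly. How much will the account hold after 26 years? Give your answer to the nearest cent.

Periodic rate = 9.1%/4 = 0.02275; periods = 4·26 = 104.
A = 304,550·(1 + 0.02275)^104 ≈ 304,550·10.37592370589 ≈ 3,159,987.5646.

$3,159,987.56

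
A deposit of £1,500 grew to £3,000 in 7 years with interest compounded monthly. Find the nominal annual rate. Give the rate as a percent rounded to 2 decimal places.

9.94%

The 84-period growth factor is 3,000/1,500 = 2.
r/12 = 2^(1/84) − 1 ≈ 0.00828589, so r ≈ 12·0.00828589 = 9.94307%.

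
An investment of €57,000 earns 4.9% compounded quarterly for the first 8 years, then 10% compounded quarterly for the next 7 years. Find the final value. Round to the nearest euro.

€168,017

Phase 1: 57,000·(1 + 0.01225)^32 ≈ 84,155.7878.
Phase 2: 84,155.7878·(1 + 0.025)^28 ≈ 168,016.6111.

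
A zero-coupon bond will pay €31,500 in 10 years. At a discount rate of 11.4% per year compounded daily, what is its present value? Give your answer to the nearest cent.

€10,076.09

Periodic rate = 11.4%/365 = 0.000312329; 3650 periods.
P = 31,500/(1 + 0.114/365)^3650 ≈ 31,500/3.1262118802 ≈ 10,076.0925.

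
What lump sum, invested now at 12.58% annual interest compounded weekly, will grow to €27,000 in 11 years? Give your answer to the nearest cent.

Periodic rate = 12.58%/52 = 0.00241923; 572 periods.
P = 27,000/(1 + 0.1258/52)^572 ≈ 27,000/3.9833725266 ≈ 6,778.1760.

€6,778.18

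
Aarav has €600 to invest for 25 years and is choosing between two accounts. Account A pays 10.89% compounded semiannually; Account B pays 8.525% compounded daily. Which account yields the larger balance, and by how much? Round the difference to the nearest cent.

Account A growth factor: (1 + 0.05445)^50 ≈ 14.1677067; balance ≈ 8,500.6240.
Account B growth factor: (1 + 0.08525/365)^9125 ≈ 8.423295571; balance ≈ 5,053.9773.
Account A is larger by 3,446.6467.

Account A, by €3,446.65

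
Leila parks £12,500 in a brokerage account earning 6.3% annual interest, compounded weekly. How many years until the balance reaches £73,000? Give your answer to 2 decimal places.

We need (1 + 0.00121154)^(52t) = 5.84, so 52t = ln 5.84 / ln 1.001212 ≈ 1457.4854.
t ≈ 1457.4854/52 = 28.0286 years.

28.03 years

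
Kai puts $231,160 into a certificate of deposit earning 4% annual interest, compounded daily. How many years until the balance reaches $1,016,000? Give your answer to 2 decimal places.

We need (1 + 0.000109589)^(365t) = 4.3952, so 365t = ln 4.3952 / ln 1.00011 ≈ 13510.4717.
t ≈ 13510.4717/365 = 37.0150 years.

37.01 years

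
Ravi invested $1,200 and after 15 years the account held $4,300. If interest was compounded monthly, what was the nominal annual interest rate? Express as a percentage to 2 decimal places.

(1 + r/12)^180 = 4,300/1,200 = 3.58333.
1 + r/12 = 3.58333^(1/180) ≈ 1.007116, so r/12 ≈ 0.00711572.
r ≈ 12·0.00711572 = 8.53886%.

8.54%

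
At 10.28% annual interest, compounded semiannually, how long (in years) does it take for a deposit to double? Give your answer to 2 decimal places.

(1 + 0.0514)^(2t) = 2.
2t = ln 2 / ln(1 + 0.0514) ≈ 0.69315/0.0501226 ≈ 13.8290.
t ≈ 6.9145.

6.91 years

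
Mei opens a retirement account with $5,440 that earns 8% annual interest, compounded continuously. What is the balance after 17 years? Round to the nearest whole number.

$21,195

A = P·e^(rt) = 5,440·e^(0.08·17) = 5,440·e^1.36.
e^1.36 ≈ 3.8961933018, so A ≈ 21,195.2916.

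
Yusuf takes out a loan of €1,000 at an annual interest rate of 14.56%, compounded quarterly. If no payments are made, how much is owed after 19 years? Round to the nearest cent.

Periodic rate = 14.56%/4 = 0.0364; periods = 4·19 = 76.
A = 1,000·(1 + 0.0364)^76 ≈ 1,000·15.13849591 ≈ 15,138.4959.

€15,138.50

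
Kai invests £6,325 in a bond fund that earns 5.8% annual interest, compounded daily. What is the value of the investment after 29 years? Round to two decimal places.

£34,000.54

Periodic rate = 5.8%/365 = 0.000158904; periods = 365·29 = 10585.
A = 6,325·(1 + 0.058/365)^10585 ≈ 6,325·5.3755794658 ≈ 34,000.5401.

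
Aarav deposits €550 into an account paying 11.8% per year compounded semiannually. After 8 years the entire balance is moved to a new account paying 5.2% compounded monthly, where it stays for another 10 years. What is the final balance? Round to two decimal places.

Phase 1: 550·(1 + 0.059)^16 ≈ 1,376.2523.
Phase 2: 1,376.2523·(1 + 0.052/12)^120 ≈ 2,312.2952.

€2,312.30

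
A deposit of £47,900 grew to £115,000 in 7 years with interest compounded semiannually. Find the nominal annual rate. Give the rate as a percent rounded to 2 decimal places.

(1 + r/2)^14 = 115,000/47,900 = 2.40084.
1 + r/2 = 2.40084^(1/14) ≈ 1.064557, so r/2 ≈ 0.0645566.
r ≈ 2·0.0645566 = 12.91131%.

12.91%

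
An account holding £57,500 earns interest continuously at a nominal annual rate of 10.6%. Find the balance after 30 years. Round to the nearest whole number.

£1,382,688

A = P·e^(rt) = 57,500·e^(0.106·30) = 57,500·e^3.18.
e^3.18 ≈ 24.04675355206, so A ≈ 1,382,688.3292.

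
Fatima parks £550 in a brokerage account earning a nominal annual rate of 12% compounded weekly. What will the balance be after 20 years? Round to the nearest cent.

£6,046.01

Growth factor = (1 + 0.12/52)^1040 ≈ 10.99273964.
A ≈ 550 × 10.99273964 ≈ 6,046.0068.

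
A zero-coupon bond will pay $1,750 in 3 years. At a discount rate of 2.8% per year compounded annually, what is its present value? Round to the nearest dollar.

Annual rate = 2.8% = 0.028; 3 periods.
P = 1,750/(1 + 0.028)^3 ≈ 1,750/1.086373952 ≈ 1,610.8634.

$1,611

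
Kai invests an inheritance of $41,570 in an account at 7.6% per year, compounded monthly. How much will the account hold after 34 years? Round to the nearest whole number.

Growth factor = (1 + 0.076/12)^408 ≈ 13.1425061162.
A ≈ 41,570 × 13.1425061162 ≈ 546,333.9793.

$546,334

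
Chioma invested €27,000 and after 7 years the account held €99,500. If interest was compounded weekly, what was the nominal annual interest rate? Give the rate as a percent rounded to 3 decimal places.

18.667%

The 364-period growth factor is 99,500/27,000 = 3.68519.
r/52 = 3.68519^(1/364) − 1 ≈ 0.00358973, so r ≈ 52·0.00358973 = 18.66658%.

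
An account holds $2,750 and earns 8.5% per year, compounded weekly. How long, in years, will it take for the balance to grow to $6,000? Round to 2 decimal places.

We need (1 + 0.00163462)^(52t) = 2.1818, so 52t = ln 2.1818 / ln 1.001635 ≈ 477.6634.
t ≈ 477.6634/52 = 9.1858 years.

9.19 years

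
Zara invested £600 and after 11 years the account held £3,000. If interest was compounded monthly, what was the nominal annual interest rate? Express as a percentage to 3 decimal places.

14.721%

The 132-period growth factor is 3,000/600 = 5.
r/12 = 5^(1/132) − 1 ≈ 0.0122673, so r ≈ 12·0.0122673 = 14.72081%.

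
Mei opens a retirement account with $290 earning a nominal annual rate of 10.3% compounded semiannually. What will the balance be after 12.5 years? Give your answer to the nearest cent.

$1,017.72

Growth factor = (1 + 0.0515)^25 ≈ 3.509392354.
A ≈ 290 × 3.509392354 ≈ 1,017.7238.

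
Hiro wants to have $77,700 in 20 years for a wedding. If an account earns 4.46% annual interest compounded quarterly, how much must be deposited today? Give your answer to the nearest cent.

Growth factor = (1 + 0.01115)^80 ≈ 2.4279900103.
P = 77,700/2.4279900103 ≈ 32,001.7791.

$32,001.78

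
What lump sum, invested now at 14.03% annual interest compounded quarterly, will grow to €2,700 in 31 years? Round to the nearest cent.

€37.57

Growth factor = (1 + 0.035075)^124 ≈ 71.86304067.
P = 2,700/71.86304067 ≈ 37.5715.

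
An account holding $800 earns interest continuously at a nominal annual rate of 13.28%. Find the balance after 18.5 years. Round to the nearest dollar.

A = P·e^(rt) = 800·e^(0.1328·18.5) = 800·e^2.4568.
e^2.4568 ≈ 11.66741601, so A ≈ 9,333.9328.

$9,334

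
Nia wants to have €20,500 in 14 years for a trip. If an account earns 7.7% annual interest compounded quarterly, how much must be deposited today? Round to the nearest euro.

€7,047

Growth factor = (1 + 0.01925)^56 ≈ 2.9088433041.
P = 20,500/2.9088433041 ≈ 7,047.4748.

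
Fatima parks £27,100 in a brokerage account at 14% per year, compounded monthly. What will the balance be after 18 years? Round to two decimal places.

Periodic rate = 14%/12 = 0.0116667; periods = 12·18 = 216.
A = 27,100·(1 + 0.14/12)^216 ≈ 27,100·12.248620791 ≈ 331,937.6234.

£331,937.62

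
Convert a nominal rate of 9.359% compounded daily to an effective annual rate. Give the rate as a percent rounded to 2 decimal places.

9.81%

EAR = (1 + 9.359%/365)^365 − 1 = (1 + 0.000256411)^365 − 1.
(1 + 0.000256411)^365 ≈ 1.098096, so EAR ≈ 9.80963%.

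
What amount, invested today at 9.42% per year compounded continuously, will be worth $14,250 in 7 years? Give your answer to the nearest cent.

$7,369.55

P = A·e^(−rt) = 14,250·e^(−0.6594).
e^(−0.6594) ≈ 0.51716153834, so P ≈ 7,369.5519.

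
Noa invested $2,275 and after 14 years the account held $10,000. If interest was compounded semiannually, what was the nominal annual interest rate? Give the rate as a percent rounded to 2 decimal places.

10.86%

(1 + r/2)^28 = 10,000/2,275 = 4.3956.
1 + r/2 = 4.3956^(1/28) ≈ 1.054302, so r/2 ≈ 0.0543018.
r ≈ 2·0.0543018 = 10.86036%.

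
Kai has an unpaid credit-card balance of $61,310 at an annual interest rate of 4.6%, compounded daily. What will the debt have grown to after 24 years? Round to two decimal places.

$184,910.77

Periodic rate = 4.6%/365 = 0.000126027; periods = 365·24 = 8760.
A = 61,310·(1 + 0.046/365)^8760 ≈ 61,310·3.01599694955 ≈ 184,910.7730.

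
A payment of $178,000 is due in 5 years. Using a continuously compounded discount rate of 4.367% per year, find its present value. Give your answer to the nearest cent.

P = A·e^(−rt) = 178,000·e^(−0.21835).
e^(−0.21835) ≈ 0.803844047009, so P ≈ 143,084.2404.

$143,084.24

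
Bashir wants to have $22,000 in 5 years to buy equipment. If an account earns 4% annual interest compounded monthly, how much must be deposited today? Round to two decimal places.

$18,018.07

Growth factor = (1 + 0.04/12)^60 ≈ 1.2209965939.
P = 22,000/1.2209965939 ≈ 18,018.0683.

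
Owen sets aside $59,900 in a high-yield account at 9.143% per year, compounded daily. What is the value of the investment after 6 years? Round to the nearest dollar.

$103,667

Periodic rate = 9.143%/365 = 0.000250493; periods = 365·6 = 2190.
A = 59,900·(1 + 0.09143/365)^2190 ≈ 59,900·1.7306746502 ≈ 103,667.4115.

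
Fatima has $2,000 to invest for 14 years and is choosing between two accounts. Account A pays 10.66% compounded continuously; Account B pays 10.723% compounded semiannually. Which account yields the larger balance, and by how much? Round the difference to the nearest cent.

Account A growth factor: e^(0.1066·14) = e^1.4924 ≈ 4.447757337; balance ≈ 8,895.5147.
Account B growth factor: (1 + 0.053615)^28 ≈ 4.316129411; balance ≈ 8,632.2588.
Account A is larger by 263.2559.

Account A, by $263.26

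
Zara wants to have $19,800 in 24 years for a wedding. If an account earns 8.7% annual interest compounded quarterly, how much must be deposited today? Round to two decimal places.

Periodic rate = 8.7%/4 = 0.02175; 96 periods.
P = 19,800/(1 + 0.02175)^96 ≈ 19,800/7.8901644097 ≈ 2,509.4534.

$2,509.45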